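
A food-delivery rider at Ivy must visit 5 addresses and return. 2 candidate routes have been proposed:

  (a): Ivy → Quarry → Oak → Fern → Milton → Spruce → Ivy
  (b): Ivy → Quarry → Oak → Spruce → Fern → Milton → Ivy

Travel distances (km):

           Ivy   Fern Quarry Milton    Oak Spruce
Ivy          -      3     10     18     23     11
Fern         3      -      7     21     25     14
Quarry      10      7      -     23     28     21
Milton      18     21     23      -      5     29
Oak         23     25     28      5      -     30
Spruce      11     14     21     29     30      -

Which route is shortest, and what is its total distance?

Shortest is (b), total 121 km.

(a): 10 + 28 + 25 + 21 + 29 + 11 = 124
(b): 10 + 28 + 30 + 14 + 21 + 18 = 121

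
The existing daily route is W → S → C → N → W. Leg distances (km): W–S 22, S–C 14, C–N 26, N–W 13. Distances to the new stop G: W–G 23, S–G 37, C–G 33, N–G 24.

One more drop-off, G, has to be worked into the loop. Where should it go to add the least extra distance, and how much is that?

Insertion cost between consecutive stops i–j is d(i,G) + d(G,j) − d(i,j):
  between W and S: 23 + 37 − 22 = 38
  between S and C: 37 + 33 − 14 = 56
  between C and N: 33 + 24 − 26 = 31
  between N and W: 24 + 23 − 13 = 34
Cheapest insertion is between C and N, adding 31.
New total = 75 + 31 = 106.

+31 km — insert G between C and N.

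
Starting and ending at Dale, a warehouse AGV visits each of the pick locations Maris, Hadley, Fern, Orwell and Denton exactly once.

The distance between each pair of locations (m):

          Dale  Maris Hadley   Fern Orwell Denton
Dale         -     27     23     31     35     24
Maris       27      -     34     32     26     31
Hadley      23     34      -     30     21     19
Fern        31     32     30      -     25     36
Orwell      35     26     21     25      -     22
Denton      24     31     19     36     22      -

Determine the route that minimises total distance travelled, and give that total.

148 m — the shortest possible round trip.

Dale→Maris→Hadley→Fern→Orwell→Denton→Dale: 27+34+30+25+22+24 = 162
Dale→Maris→Hadley→Fern→Denton→Orwell→Dale: 27+34+30+36+22+35 = 184
Dale→Maris→Hadley→Orwell→Fern→Denton→Dale: 27+34+21+25+36+24 = 167
Dale→Maris→Hadley→Orwell→Denton→Fern→Dale: 27+34+21+22+36+31 = 171
Dale→Maris→Hadley→Denton→Fern→Orwell→Dale: 27+34+19+36+25+35 = 176
Dale→Maris→Hadley→Denton→Orwell→Fern→Dale: 27+34+19+22+25+31 = 158
Dale→Maris→Fern→Hadley→Orwell→Denton→Dale: 27+32+30+21+22+24 = 156
Dale→Maris→Fern→Hadley→Denton→Orwell→Dale: 27+32+30+19+22+35 = 165
Dale→Maris→Fern→Orwell→Hadley→Denton→Dale: 27+32+25+21+19+24 = 148
Dale→Maris→Fern→Orwell→Denton→Hadley→Dale: 27+32+25+22+19+23 = 148
Dale→Maris→Fern→Denton→Hadley→Orwell→Dale: 27+32+36+19+21+35 = 170
Dale→Maris→Fern→Denton→Orwell→Hadley→Dale: 27+32+36+22+21+23 = 161
Dale→Maris→Orwell→Hadley→Fern→Denton→Dale: 27+26+21+30+36+24 = 164
Dale→Maris→Orwell→Hadley→Denton→Fern→Dale: 27+26+21+19+36+31 = 160
… (46 more)
The minimum is 148.
One optimal route: Dale → Maris → Fern → Orwell → Hadley → Denton → Dale (or its reverse).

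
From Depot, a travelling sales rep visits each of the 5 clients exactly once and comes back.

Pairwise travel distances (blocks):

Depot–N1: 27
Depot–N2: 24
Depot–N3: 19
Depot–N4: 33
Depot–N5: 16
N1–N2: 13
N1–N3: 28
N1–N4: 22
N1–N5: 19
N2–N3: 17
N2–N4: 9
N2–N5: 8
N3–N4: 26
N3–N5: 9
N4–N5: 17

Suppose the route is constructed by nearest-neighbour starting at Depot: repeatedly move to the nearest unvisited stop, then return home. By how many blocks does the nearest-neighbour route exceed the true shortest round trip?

Depot: N5=16, N3=19, N2=24, N1=27, N4=33 ⇒ N5
N5: N2=8, N3=9, N4=17, N1=19 ⇒ N2
N2: N4=9, N1=13, N3=17 ⇒ N4
N4: N1=22, N3=26 ⇒ N1
N1: N3=28 ⇒ N3
NN route Depot → N5 → N2 → N4 → N1 → N3 → Depot costs 102.
Optimal: Depot → N1 → N2 → N4 → N5 → N3 → Depot costs 94 (by enumerating all 60 distinct tours).
Excess = 102 − 94 = 8.

The nearest-neighbour route is 8 blocks longer than optimal.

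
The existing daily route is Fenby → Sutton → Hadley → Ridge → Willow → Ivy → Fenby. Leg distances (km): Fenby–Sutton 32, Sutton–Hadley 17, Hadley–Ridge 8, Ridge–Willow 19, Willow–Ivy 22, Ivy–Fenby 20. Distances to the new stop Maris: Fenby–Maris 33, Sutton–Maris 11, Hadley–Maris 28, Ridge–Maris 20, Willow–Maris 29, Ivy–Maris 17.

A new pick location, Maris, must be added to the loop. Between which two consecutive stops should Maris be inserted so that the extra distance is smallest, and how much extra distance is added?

+12 km — insert Maris between Fenby and Sutton.

Insertion cost between consecutive stops i–j is d(i,Maris) + d(Maris,j) − d(i,j):
  between Fenby and Sutton: 33 + 11 − 32 = 12
  between Sutton and Hadley: 11 + 28 − 17 = 22
  between Hadley and Ridge: 28 + 20 − 8 = 40
  between Ridge and Willow: 20 + 29 − 19 = 30
  between Willow and Ivy: 29 + 17 − 22 = 24
  between Ivy and Fenby: 17 + 33 − 20 = 30
Cheapest insertion is between Fenby and Sutton, adding 12.
New total = 118 + 12 = 130.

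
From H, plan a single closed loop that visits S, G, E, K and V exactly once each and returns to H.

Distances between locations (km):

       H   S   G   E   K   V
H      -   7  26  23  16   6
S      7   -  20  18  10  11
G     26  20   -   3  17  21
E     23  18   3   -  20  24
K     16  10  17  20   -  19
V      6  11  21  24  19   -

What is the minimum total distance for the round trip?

With 5 stops there are 5!/2 = 60 distinct round trips (a route and its reverse cost the same).
H→S→G→E→K→V→H: 7+20+3+20+19+6 = 75
H→S→G→E→V→K→H: 7+20+3+24+19+16 = 89
H→S→G→K→E→V→H: 7+20+17+20+24+6 = 94
H→S→G→K→V→E→H: 7+20+17+19+24+23 = 110
H→S→G→V→E→K→H: 7+20+21+24+20+16 = 108
H→S→G→V→K→E→H: 7+20+21+19+20+23 = 110
H→S→E→G→K→V→H: 7+18+3+17+19+6 = 70
H→S→E→G→V→K→H: 7+18+3+21+19+16 = 84
H→S→E→K→G→V→H: 7+18+20+17+21+6 = 89
H→S→E→K→V→G→H: 7+18+20+19+21+26 = 111
H→S→E→V→G→K→H: 7+18+24+21+17+16 = 103
H→S→E→V→K→G→H: 7+18+24+19+17+26 = 111
H→S→K→G→E→V→H: 7+10+17+3+24+6 = 67
H→S→K→G→V→E→H: 7+10+17+21+24+23 = 102
… (46 more)
The minimum is 67.
One optimal route: H → S → K → G → E → V → H (or its reverse).

Shortest round trip = 67 km.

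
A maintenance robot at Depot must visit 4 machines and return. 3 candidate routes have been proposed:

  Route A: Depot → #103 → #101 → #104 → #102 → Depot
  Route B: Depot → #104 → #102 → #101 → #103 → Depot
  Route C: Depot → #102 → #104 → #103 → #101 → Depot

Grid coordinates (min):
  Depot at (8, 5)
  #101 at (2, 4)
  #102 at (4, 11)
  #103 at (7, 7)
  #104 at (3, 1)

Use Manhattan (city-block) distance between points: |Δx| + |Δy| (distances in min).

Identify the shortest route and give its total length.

Shortest is Route A, total 36 min.

Route A: 3 + 8 + 4 + 11 + 10 = 36
Route B: 9 + 11 + 9 + 8 + 3 = 40
Route C: 10 + 11 + 10 + 8 + 7 = 46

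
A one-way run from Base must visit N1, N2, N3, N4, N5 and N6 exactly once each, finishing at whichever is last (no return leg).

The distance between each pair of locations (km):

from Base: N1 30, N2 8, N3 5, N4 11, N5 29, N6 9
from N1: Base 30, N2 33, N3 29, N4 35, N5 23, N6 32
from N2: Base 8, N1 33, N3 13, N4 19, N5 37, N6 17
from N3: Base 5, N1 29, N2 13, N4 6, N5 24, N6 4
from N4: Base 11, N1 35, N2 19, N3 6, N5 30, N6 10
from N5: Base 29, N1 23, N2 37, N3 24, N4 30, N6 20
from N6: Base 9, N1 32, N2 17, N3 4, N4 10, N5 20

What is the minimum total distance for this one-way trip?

80 km — the minimum one-way total.

There are 6! = 720 possible orderings.
Base → N1 → N2 → N3 → N4 → N5 → N6: 30+33+13+6+30+20 = 132
Base → N1 → N2 → N3 → N4 → N6 → N5: 30+33+13+6+10+20 = 112
Base → N1 → N2 → N3 → N5 → N4 → N6: 30+33+13+24+30+10 = 140
Base → N1 → N2 → N3 → N5 → N6 → N4: 30+33+13+24+20+10 = 130
Base → N1 → N2 → N3 → N6 → N4 → N5: 30+33+13+4+10+30 = 120
Base → N1 → N2 → N3 → N6 → N5 → N4: 30+33+13+4+20+30 = 130
Base → N1 → N2 → N4 → N3 → N5 → N6: 30+33+19+6+24+20 = 132
Base → N1 → N2 → N4 → N3 → N6 → N5: 30+33+19+6+4+20 = 112
… (712 more)
Base → N2 → N3 → N4 → N6 → N5 → N1: 8+13+6+10+20+23 = 80  ← best
The minimum is 80.
One shortest path: Base → N2 → N3 → N4 → N6 → N5 → N1.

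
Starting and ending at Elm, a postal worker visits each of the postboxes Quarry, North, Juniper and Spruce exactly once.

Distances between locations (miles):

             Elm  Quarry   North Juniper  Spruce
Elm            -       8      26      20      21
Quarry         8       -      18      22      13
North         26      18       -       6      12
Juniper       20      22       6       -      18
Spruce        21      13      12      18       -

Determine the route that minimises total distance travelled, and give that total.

Elm → Quarry → North → Juniper → Spruce → Elm: 8+18+6+18+21 = 71
Elm → Quarry → North → Spruce → Juniper → Elm: 8+18+12+18+20 = 76
Elm → Quarry → Juniper → North → Spruce → Elm: 8+22+6+12+21 = 69
Elm → Quarry → Juniper → Spruce → North → Elm: 8+22+18+12+26 = 86
Elm → Quarry → Spruce → North → Juniper → Elm: 8+13+12+6+20 = 59
Elm → Quarry → Spruce → Juniper → North → Elm: 8+13+18+6+26 = 71
Elm → North → Quarry → Juniper → Spruce → Elm: 26+18+22+18+21 = 105
Elm → North → Quarry → Spruce → Juniper → Elm: 26+18+13+18+20 = 95
Elm → North → Juniper → Quarry → Spruce → Elm: 26+6+22+13+21 = 88
Elm → North → Spruce → Quarry → Juniper → Elm: 26+12+13+22+20 = 93
Elm → Juniper → Quarry → North → Spruce → Elm: 20+22+18+12+21 = 93
Elm → Juniper → North → Quarry → Spruce → Elm: 20+6+18+13+21 = 78
The minimum is 59.
One optimal route: Elm → Quarry → Spruce → North → Juniper → Elm (or its reverse).

59 miles — the shortest possible round trip.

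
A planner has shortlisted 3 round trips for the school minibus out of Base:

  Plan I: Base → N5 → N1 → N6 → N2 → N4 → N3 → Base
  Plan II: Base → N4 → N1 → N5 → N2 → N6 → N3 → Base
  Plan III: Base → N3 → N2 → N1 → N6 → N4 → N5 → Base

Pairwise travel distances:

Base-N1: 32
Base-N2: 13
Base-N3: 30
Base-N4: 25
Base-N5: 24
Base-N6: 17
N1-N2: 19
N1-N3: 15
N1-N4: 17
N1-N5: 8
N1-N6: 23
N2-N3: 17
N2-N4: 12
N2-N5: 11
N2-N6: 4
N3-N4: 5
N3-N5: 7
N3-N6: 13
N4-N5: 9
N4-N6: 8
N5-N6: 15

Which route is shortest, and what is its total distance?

Plan I: 24 + 8 + 23 + 4 + 12 + 5 + 30 = 106
Plan II: 25 + 17 + 8 + 11 + 4 + 13 + 30 = 108
Plan III: 30 + 17 + 19 + 23 + 8 + 9 + 24 = 130

Shortest is Plan I, total 106.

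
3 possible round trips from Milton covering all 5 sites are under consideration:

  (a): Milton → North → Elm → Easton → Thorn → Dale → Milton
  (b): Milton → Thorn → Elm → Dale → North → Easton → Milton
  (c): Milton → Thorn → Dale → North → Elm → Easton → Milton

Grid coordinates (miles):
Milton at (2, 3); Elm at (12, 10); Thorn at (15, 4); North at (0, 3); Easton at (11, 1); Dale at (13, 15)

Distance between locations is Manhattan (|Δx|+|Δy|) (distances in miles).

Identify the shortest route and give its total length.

(a): 2 + 19 + 10 + 7 + 13 + 23 = 74
(b): 14 + 9 + 6 + 25 + 13 + 11 = 78
(c): 14 + 13 + 25 + 19 + 10 + 11 = 92

74 miles — (a) is the shortest.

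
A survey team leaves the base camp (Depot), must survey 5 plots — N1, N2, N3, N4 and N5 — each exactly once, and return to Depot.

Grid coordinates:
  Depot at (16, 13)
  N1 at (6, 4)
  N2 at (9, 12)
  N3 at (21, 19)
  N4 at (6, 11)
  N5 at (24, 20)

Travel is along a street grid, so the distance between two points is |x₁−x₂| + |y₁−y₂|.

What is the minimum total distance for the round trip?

Minimum total distance: 68.

There are 60 distinct closed tours to check (reversals are equivalent).
Depot→N1→N2→N3→N4→N5→Depot: 19+11+19+23+27+15 = 114
Depot→N1→N2→N3→N5→N4→Depot: 19+11+19+4+27+12 = 92
Depot→N1→N2→N4→N3→N5→Depot: 19+11+4+23+4+15 = 76
Depot→N1→N2→N4→N5→N3→Depot: 19+11+4+27+4+11 = 76
Depot→N1→N2→N5→N3→N4→Depot: 19+11+23+4+23+12 = 92
Depot→N1→N2→N5→N4→N3→Depot: 19+11+23+27+23+11 = 114
Depot→N1→N3→N2→N4→N5→Depot: 19+30+19+4+27+15 = 114
Depot→N1→N3→N2→N5→N4→Depot: 19+30+19+23+27+12 = 130
Depot→N1→N3→N4→N2→N5→Depot: 19+30+23+4+23+15 = 114
Depot→N1→N3→N4→N5→N2→Depot: 19+30+23+27+23+8 = 130
Depot→N1→N3→N5→N2→N4→Depot: 19+30+4+23+4+12 = 92
Depot→N1→N3→N5→N4→N2→Depot: 19+30+4+27+4+8 = 92
Depot→N1→N4→N2→N3→N5→Depot: 19+7+4+19+4+15 = 68
Depot→N1→N4→N2→N5→N3→Depot: 19+7+4+23+4+11 = 68
… (46 more)
The minimum is 68.
One optimal route: Depot → N1 → N4 → N2 → N3 → N5 → Depot (or its reverse).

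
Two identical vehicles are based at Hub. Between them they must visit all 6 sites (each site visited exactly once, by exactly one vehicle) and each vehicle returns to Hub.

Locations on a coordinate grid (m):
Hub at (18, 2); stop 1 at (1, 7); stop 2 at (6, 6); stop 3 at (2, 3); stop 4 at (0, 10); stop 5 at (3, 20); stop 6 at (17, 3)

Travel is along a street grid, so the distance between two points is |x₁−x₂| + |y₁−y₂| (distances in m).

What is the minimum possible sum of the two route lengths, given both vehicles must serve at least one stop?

Minimum combined distance: 76 m.

Check every non-empty split of the stops between the two vehicles; for each half take its own optimal tour:
  {stop 1} + {stop 2, stop 3, stop 4, stop 5, stop 6}: 44 + 72 = 116
  {stop 2} + {stop 1, stop 3, stop 4, stop 5, stop 6}: 32 + 72 = 104
  {stop 1, stop 2} + {stop 3, stop 4, stop 5, stop 6}: 44 + 72 = 116
  {stop 3} + {stop 1, stop 2, stop 4, stop 5, stop 6}: 34 + 72 = 106
  {stop 1, stop 3} + {stop 2, stop 4, stop 5, stop 6}: 44 + 72 = 116
  {stop 2, stop 3} + {stop 1, stop 4, stop 5, stop 6}: 40 + 72 = 112
  … (31 splits in total)
  {stop 1, stop 2, stop 3, stop 4, stop 5} + {stop 6}: 72 + 4 = 76  ← best
Best: vehicle 1 Hub → stop 2 → stop 5 → stop 4 → stop 1 → stop 3 → Hub = 72; vehicle 2 Hub → stop 6 → Hub = 4; combined 76.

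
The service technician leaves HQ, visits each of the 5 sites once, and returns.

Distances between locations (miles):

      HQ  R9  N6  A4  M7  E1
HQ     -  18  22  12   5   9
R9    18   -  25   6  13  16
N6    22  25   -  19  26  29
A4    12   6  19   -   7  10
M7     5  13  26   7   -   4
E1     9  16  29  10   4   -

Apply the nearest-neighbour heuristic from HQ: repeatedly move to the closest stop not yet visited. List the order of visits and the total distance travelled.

HQ → [M7:5 / E1:9 / A4:12 / R9:18 / N6:22] → M7 (5)
M7 → [E1:4 / A4:7 / R9:13 / N6:26] → E1 (4)
E1 → [A4:10 / R9:16 / N6:29] → A4 (10)
A4 → [R9:6 / N6:19] → R9 (6)
R9 → [N6:25] → N6 (25)
Return N6→HQ: 22.
Total = 5 + 4 + 10 + 6 + 25 + 22 = 72.

Nearest-neighbour total = 72 miles; route HQ → M7 → E1 → A4 → R9 → N6 → HQ.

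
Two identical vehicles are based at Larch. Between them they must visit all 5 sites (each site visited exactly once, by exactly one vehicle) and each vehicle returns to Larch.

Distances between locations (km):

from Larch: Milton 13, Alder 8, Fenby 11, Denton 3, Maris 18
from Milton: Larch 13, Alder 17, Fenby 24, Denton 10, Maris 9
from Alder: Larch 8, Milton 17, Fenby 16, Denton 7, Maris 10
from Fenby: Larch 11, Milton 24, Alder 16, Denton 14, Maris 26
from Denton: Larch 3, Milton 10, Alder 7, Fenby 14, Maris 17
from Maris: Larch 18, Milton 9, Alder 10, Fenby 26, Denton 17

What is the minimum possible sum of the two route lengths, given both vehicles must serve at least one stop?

Minimum combined distance: 62 km.

Try each way of splitting the stops between the two vehicles (each non-empty) and, for each split, find the best tour for each vehicle:
  {Milton} + {Alder, Fenby, Denton, Maris}: 26 + 57 = 83
  {Alder} + {Milton, Fenby, Denton, Maris}: 16 + 59 = 75
  {Milton, Alder} + {Fenby, Denton, Maris}: 38 + 57 = 95
  {Fenby} + {Milton, Alder, Denton, Maris}: 22 + 40 = 62
  {Milton, Fenby} + {Alder, Denton, Maris}: 48 + 38 = 86
  {Alder, Fenby} + {Milton, Denton, Maris}: 35 + 40 = 75
  … (15 splits in total)
Best: vehicle 1 Larch → Fenby → Larch = 22; vehicle 2 Larch → Alder → Maris → Milton → Denton → Larch = 40; combined 62.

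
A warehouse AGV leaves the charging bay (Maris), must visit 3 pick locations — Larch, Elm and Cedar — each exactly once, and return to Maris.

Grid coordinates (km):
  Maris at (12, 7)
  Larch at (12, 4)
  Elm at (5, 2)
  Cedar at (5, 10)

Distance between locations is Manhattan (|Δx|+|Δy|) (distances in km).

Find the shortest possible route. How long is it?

With 3 stops there are 3!/2 = 3 distinct round trips (a route and its reverse cost the same).
Maris → Larch → Elm → Cedar → Maris: 3+9+8+10 = 30
Maris → Larch → Cedar → Elm → Maris: 3+13+8+12 = 36
Maris → Elm → Larch → Cedar → Maris: 12+9+13+10 = 44
The minimum is 30.
One optimal route: Maris → Larch → Elm → Cedar → Maris (or its reverse).

30 km — the shortest possible round trip.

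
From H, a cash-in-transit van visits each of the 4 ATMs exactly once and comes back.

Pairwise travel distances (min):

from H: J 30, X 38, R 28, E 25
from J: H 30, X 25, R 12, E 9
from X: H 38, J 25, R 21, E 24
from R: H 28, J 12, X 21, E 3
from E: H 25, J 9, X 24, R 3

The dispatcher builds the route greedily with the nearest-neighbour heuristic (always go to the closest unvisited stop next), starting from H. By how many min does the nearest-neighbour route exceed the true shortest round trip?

2 min longer than the optimal tour.

From H: E=25, R=28, J=30, X=38 → choose E (25).
From E: R=3, J=9, X=24 → choose R (3).
From R: J=12, X=21 → choose J (12).
From J: X=25 → choose X (25).
NN route H → E → R → J → X → H costs 103.
Optimal: H → J → E → R → X → H costs 101 (by enumerating all 12 distinct tours).
Excess = 103 − 101 = 2.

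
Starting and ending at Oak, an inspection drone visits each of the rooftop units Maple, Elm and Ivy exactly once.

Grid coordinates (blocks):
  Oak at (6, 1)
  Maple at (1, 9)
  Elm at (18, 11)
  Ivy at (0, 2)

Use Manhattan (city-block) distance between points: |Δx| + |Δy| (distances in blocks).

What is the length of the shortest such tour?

There are 3 distinct closed tours to check (reversals are equivalent).
Oak - Maple - Elm - Ivy - Oak: 13+19+27+7 = 66
Oak - Maple - Ivy - Elm - Oak: 13+8+27+22 = 70
Oak - Elm - Maple - Ivy - Oak: 22+19+8+7 = 56
The minimum is 56.
One optimal route: Oak → Elm → Maple → Ivy → Oak (or its reverse).

56 blocks — the shortest possible round trip.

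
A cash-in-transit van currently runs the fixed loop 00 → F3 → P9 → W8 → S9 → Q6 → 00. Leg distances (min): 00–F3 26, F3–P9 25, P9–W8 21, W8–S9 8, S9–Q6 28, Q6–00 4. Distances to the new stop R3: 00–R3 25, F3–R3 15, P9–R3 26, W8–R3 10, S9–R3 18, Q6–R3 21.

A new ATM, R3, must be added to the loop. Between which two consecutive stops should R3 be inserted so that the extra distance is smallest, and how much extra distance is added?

Minimum extra distance: 11 min, inserting R3 between S9 and Q6.

Insertion cost between consecutive stops i–j is d(i,R3) + d(R3,j) − d(i,j):
  between 00 and F3: 25 + 15 − 26 = 14
  between F3 and P9: 15 + 26 − 25 = 16
  between P9 and W8: 26 + 10 − 21 = 15
  between W8 and S9: 10 + 18 − 8 = 20
  between S9 and Q6: 18 + 21 − 28 = 11
  between Q6 and 00: 21 + 25 − 4 = 42
Cheapest insertion is between S9 and Q6, adding 11.
New total = 112 + 11 = 123.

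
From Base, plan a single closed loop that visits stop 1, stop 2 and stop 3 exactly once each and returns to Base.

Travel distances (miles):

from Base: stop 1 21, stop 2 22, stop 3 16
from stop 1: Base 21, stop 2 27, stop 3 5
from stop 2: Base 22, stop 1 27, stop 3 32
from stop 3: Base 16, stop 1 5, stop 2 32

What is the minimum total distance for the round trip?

There are 3 distinct closed tours to check (reversals are equivalent).
Base - stop 1 - stop 2 - stop 3 - Base: 21+27+32+16 = 96
Base - stop 1 - stop 3 - stop 2 - Base: 21+5+32+22 = 80
Base - stop 2 - stop 1 - stop 3 - Base: 22+27+5+16 = 70
The minimum is 70.
One optimal route: Base → stop 2 → stop 1 → stop 3 → Base (or its reverse).

70 miles — the shortest possible round trip.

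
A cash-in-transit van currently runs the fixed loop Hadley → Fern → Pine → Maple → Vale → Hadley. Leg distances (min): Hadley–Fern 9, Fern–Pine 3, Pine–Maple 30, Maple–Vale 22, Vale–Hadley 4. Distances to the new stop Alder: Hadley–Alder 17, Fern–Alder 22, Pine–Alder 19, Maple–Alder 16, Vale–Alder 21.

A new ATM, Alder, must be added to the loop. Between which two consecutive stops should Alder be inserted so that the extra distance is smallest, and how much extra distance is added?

+5 min — insert Alder between Pine and Maple.

Insertion cost between consecutive stops i–j is d(i,Alder) + d(Alder,j) − d(i,j):
  between Hadley and Fern: 17 + 22 − 9 = 30
  between Fern and Pine: 22 + 19 − 3 = 38
  between Pine and Maple: 19 + 16 − 30 = 5
  between Maple and Vale: 16 + 21 − 22 = 15
  between Vale and Hadley: 21 + 17 − 4 = 34
Cheapest insertion is between Pine and Maple, adding 5.
New total = 68 + 5 = 73.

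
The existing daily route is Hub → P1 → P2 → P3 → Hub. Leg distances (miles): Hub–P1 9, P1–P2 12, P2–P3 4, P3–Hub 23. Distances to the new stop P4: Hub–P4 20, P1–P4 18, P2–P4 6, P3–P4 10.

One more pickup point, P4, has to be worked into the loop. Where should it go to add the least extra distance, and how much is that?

+7 miles — insert P4 between P3 and Hub.

Insertion cost between consecutive stops i–j is d(i,P4) + d(P4,j) − d(i,j):
  between Hub and P1: 20 + 18 − 9 = 29
  between P1 and P2: 18 + 6 − 12 = 12
  between P2 and P3: 6 + 10 − 4 = 12
  between P3 and Hub: 10 + 20 − 23 = 7
Cheapest insertion is between P3 and Hub, adding 7.
New total = 48 + 7 = 55.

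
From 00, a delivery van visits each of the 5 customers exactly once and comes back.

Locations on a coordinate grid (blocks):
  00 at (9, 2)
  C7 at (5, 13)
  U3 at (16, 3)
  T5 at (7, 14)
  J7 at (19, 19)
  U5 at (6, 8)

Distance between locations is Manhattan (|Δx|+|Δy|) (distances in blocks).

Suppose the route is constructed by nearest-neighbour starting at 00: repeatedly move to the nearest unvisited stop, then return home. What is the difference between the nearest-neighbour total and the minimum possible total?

The nearest-neighbour route is 14 blocks longer than optimal.

From 00: U3=8, U5=9, T5=14, C7=15, J7=27 → choose U3 (8).
From U3: U5=15, J7=19, T5=20, C7=21 → choose U5 (15).
From U5: C7=6, T5=7, J7=24 → choose C7 (6).
From C7: T5=3, J7=20 → choose T5 (3).
From T5: J7=17 → choose J7 (17).
NN route 00 → U3 → U5 → C7 → T5 → J7 → 00 costs 76.
Optimal: 00 → U3 → J7 → T5 → C7 → U5 → 00 costs 62 (by enumerating all 60 distinct tours).
Excess = 76 − 62 = 14.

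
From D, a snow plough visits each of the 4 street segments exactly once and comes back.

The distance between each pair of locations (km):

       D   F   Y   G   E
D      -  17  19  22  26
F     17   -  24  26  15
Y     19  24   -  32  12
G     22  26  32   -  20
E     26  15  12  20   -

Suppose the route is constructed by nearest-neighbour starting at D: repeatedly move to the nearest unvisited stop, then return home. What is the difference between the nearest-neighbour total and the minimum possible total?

4 km longer than the optimal tour.

D: F=17, Y=19, G=22, E=26 ⇒ F
F: E=15, Y=24, G=26 ⇒ E
E: Y=12, G=20 ⇒ Y
Y: G=32 ⇒ G
NN route D → F → E → Y → G → D costs 98.
Optimal: D → F → G → E → Y → D costs 94 (by enumerating all 12 distinct tours).
Excess = 98 − 94 = 4.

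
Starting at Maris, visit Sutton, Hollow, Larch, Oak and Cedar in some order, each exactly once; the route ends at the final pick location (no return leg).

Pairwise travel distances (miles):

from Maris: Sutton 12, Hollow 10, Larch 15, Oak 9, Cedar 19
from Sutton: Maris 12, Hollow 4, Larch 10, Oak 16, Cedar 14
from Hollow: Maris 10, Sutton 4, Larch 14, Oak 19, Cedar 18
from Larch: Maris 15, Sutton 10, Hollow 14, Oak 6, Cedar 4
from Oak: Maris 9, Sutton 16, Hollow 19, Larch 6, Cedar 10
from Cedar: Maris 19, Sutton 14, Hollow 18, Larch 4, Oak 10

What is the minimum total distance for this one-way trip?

There are 5! = 120 possible orderings.
Maris - Sutton - Hollow - Larch - Oak - Cedar: 12+4+14+6+10 = 46
Maris - Sutton - Hollow - Larch - Cedar - Oak: 12+4+14+4+10 = 44
Maris - Sutton - Hollow - Oak - Larch - Cedar: 12+4+19+6+4 = 45
Maris - Sutton - Hollow - Oak - Cedar - Larch: 12+4+19+10+4 = 49
Maris - Sutton - Hollow - Cedar - Larch - Oak: 12+4+18+4+6 = 44
Maris - Sutton - Hollow - Cedar - Oak - Larch: 12+4+18+10+6 = 50
Maris - Sutton - Larch - Hollow - Oak - Cedar: 12+10+14+19+10 = 65
Maris - Sutton - Larch - Hollow - Cedar - Oak: 12+10+14+18+10 = 64
Maris - Sutton - Larch - Oak - Hollow - Cedar: 12+10+6+19+18 = 65
Maris - Sutton - Larch - Oak - Cedar - Hollow: 12+10+6+10+18 = 56
Maris - Sutton - Larch - Cedar - Hollow - Oak: 12+10+4+18+19 = 63
Maris - Sutton - Larch - Cedar - Oak - Hollow: 12+10+4+10+19 = 55
Maris - Sutton - Oak - Hollow - Larch - Cedar: 12+16+19+14+4 = 65
Maris - Sutton - Oak - Hollow - Cedar - Larch: 12+16+19+18+4 = 69
… (106 more)
Maris - Oak - Larch - Cedar - Sutton - Hollow: 9+6+4+14+4 = 37  ← best
The minimum is 37.
One shortest path: Maris → Oak → Larch → Cedar → Sutton → Hollow.

Minimum one-way distance = 37 miles.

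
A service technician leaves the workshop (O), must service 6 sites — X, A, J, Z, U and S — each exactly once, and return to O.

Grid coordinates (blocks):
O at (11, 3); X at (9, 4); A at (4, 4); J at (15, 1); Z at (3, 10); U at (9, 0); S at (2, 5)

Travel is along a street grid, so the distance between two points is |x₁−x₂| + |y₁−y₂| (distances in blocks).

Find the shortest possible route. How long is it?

Shortest round trip = 46 blocks.

There are 360 distinct closed tours to check (reversals are equivalent).
O → X → A → J → Z → U → S → O: 3+5+14+21+16+12+11 = 82
O → X → A → J → Z → S → U → O: 3+5+14+21+6+12+5 = 66
O → X → A → J → U → Z → S → O: 3+5+14+7+16+6+11 = 62
O → X → A → J → U → S → Z → O: 3+5+14+7+12+6+15 = 62
O → X → A → J → S → Z → U → O: 3+5+14+17+6+16+5 = 66
O → X → A → J → S → U → Z → O: 3+5+14+17+12+16+15 = 82
O → X → A → Z → J → U → S → O: 3+5+7+21+7+12+11 = 66
O → X → A → Z → J → S → U → O: 3+5+7+21+17+12+5 = 70
… (352 more)
O → X → A → Z → S → U → J → O: 3+5+7+6+12+7+6 = 46  ← best
The minimum is 46.
One optimal route: O → X → A → Z → S → U → J → O (or its reverse).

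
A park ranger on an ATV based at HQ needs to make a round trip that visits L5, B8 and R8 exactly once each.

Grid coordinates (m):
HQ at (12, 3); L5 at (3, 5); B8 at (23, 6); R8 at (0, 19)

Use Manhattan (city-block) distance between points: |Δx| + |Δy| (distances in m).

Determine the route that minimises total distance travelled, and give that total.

With 3 stops there are 3!/2 = 3 distinct round trips (a route and its reverse cost the same).
HQ-L5-B8-R8-HQ: 11+21+36+28 = 96
HQ-L5-R8-B8-HQ: 11+17+36+14 = 78
HQ-B8-L5-R8-HQ: 14+21+17+28 = 80
The minimum is 78.
One optimal route: HQ → L5 → R8 → B8 → HQ (or its reverse).

78 m — the shortest possible round trip.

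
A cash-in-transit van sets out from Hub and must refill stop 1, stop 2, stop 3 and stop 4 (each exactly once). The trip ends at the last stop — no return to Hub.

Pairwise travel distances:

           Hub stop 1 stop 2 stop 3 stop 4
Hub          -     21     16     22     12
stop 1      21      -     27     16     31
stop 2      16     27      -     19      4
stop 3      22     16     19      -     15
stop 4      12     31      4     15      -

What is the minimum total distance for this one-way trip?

Shortest open route: 51.

There are 4! = 24 possible orderings.
Hub → stop 1 → stop 2 → stop 3 → stop 4: 21+27+19+15 = 82
Hub → stop 1 → stop 2 → stop 4 → stop 3: 21+27+4+15 = 67
Hub → stop 1 → stop 3 → stop 2 → stop 4: 21+16+19+4 = 60
Hub → stop 1 → stop 3 → stop 4 → stop 2: 21+16+15+4 = 56
Hub → stop 1 → stop 4 → stop 2 → stop 3: 21+31+4+19 = 75
Hub → stop 1 → stop 4 → stop 3 → stop 2: 21+31+15+19 = 86
Hub → stop 2 → stop 1 → stop 3 → stop 4: 16+27+16+15 = 74
Hub → stop 2 → stop 1 → stop 4 → stop 3: 16+27+31+15 = 89
Hub → stop 2 → stop 3 → stop 1 → stop 4: 16+19+16+31 = 82
Hub → stop 2 → stop 3 → stop 4 → stop 1: 16+19+15+31 = 81
Hub → stop 2 → stop 4 → stop 1 → stop 3: 16+4+31+16 = 67
Hub → stop 2 → stop 4 → stop 3 → stop 1: 16+4+15+16 = 51
Hub → stop 3 → stop 1 → stop 2 → stop 4: 22+16+27+4 = 69
Hub → stop 3 → stop 1 → stop 4 → stop 2: 22+16+31+4 = 73
… (10 more)
The minimum is 51.
One shortest path: Hub → stop 2 → stop 4 → stop 3 → stop 1.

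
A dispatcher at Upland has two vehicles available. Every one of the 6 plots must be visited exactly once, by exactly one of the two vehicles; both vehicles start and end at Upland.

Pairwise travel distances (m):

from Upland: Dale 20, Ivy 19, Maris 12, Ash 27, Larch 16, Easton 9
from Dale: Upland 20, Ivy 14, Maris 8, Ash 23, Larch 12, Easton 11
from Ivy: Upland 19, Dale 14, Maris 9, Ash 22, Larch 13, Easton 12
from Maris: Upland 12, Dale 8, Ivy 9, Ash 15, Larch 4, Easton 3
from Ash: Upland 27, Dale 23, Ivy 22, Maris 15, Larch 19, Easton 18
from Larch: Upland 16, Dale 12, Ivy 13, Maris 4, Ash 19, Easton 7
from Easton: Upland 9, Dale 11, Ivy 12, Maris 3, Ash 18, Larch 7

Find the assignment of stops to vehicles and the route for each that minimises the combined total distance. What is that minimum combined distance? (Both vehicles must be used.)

109 m — the smallest possible combined total.

Try each way of splitting the stops between the two vehicles (each non-empty) and, for each split, find the best tour for each vehicle:
  {Dale} + {Ivy, Maris, Ash, Larch, Easton}: 40 + 76 = 116
  {Ivy} + {Dale, Maris, Ash, Larch, Easton}: 38 + 78 = 116
  {Dale, Ivy} + {Maris, Ash, Larch, Easton}: 53 + 62 = 115
  {Maris} + {Dale, Ivy, Ash, Larch, Easton}: 24 + 91 = 115
  {Dale, Maris} + {Ivy, Ash, Larch, Easton}: 40 + 76 = 116
  {Ivy, Maris} + {Dale, Ash, Larch, Easton}: 40 + 78 = 118
  … (31 splits in total)
  {Dale, Ivy, Maris, Ash, Larch} + {Easton}: 91 + 18 = 109  ← best
Best: vehicle 1 Upland → Dale → Ivy → Ash → Maris → Larch → Upland = 91; vehicle 2 Upland → Easton → Upland = 18; combined 109.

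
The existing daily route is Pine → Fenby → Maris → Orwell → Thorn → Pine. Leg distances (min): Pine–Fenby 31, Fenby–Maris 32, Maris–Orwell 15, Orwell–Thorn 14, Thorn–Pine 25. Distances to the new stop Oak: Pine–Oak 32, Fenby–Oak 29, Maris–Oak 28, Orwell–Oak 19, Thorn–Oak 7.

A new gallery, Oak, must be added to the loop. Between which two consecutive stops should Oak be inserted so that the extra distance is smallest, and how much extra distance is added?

Insertion cost between consecutive stops i–j is d(i,Oak) + d(Oak,j) − d(i,j):
  between Pine and Fenby: 32 + 29 − 31 = 30
  between Fenby and Maris: 29 + 28 − 32 = 25
  between Maris and Orwell: 28 + 19 − 15 = 32
  between Orwell and Thorn: 19 + 7 − 14 = 12
  between Thorn and Pine: 7 + 32 − 25 = 14
Cheapest insertion is between Orwell and Thorn, adding 12.
New total = 117 + 12 = 129.

+12 min — insert Oak between Orwell and Thorn.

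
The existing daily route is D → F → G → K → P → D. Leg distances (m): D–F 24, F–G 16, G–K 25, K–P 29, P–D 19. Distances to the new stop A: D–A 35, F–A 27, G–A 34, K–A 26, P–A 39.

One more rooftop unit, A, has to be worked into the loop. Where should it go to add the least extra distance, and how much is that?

Insertion cost between consecutive stops i–j is d(i,A) + d(A,j) − d(i,j):
  between D and F: 35 + 27 − 24 = 38
  between F and G: 27 + 34 − 16 = 45
  between G and K: 34 + 26 − 25 = 35
  between K and P: 26 + 39 − 29 = 36
  between P and D: 39 + 35 − 19 = 55
Cheapest insertion is between G and K, adding 35.
New total = 113 + 35 = 148.

Minimum extra distance: 35 m, inserting A between G and K.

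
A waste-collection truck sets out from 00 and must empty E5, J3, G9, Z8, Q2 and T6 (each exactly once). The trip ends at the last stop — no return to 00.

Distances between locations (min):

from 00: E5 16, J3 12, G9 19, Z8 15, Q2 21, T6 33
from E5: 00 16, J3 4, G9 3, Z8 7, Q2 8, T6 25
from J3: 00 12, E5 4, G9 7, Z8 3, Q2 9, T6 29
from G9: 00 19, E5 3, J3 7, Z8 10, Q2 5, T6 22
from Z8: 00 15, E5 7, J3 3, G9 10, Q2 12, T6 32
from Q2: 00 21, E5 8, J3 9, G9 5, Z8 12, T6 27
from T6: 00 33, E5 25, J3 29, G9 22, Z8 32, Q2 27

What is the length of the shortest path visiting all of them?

57 min — the minimum one-way total.

There are 6! = 720 possible orderings.
00→E5→J3→G9→Z8→Q2→T6: 16+4+7+10+12+27 = 76
00→E5→J3→G9→Z8→T6→Q2: 16+4+7+10+32+27 = 96
00→E5→J3→G9→Q2→Z8→T6: 16+4+7+5+12+32 = 76
00→E5→J3→G9→Q2→T6→Z8: 16+4+7+5+27+32 = 91
00→E5→J3→G9→T6→Z8→Q2: 16+4+7+22+32+12 = 93
00→E5→J3→G9→T6→Q2→Z8: 16+4+7+22+27+12 = 88
00→E5→J3→Z8→G9→Q2→T6: 16+4+3+10+5+27 = 65
00→E5→J3→Z8→G9→T6→Q2: 16+4+3+10+22+27 = 82
… (712 more)
00→J3→Z8→E5→G9→Q2→T6: 12+3+7+3+5+27 = 57  ← best
The minimum is 57.
One shortest path: 00 → J3 → Z8 → E5 → G9 → Q2 → T6.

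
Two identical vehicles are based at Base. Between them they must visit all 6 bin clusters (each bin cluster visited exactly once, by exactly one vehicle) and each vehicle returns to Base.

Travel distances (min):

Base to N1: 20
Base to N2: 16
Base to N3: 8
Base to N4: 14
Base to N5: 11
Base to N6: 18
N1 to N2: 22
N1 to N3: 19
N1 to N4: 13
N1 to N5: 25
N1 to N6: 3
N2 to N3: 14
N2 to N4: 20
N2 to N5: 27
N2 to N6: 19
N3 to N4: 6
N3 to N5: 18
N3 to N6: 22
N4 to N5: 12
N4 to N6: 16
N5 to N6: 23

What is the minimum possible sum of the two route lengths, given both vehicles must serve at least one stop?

Minimum combined distance: 87 min.

Try each way of splitting the stops between the two vehicles (each non-empty) and, for each split, find the best tour for each vehicle:
  {N1} + {N2, N3, N4, N5, N6}: 40 + 80 = 120
  {N2} + {N1, N3, N4, N5, N6}: 32 + 64 = 96
  {N1, N2} + {N3, N4, N5, N6}: 58 + 64 = 122
  {N3} + {N1, N2, N4, N5, N6}: 16 + 74 = 90
  {N1, N3} + {N2, N4, N5, N6}: 47 + 74 = 121
  {N2, N3} + {N1, N4, N5, N6}: 38 + 57 = 95
  … (31 splits in total)
  {N5} + {N1, N2, N3, N4, N6}: 22 + 65 = 87  ← best
Best: vehicle 1 Base → N5 → Base = 22; vehicle 2 Base → N2 → N6 → N1 → N4 → N3 → Base = 65; combined 87.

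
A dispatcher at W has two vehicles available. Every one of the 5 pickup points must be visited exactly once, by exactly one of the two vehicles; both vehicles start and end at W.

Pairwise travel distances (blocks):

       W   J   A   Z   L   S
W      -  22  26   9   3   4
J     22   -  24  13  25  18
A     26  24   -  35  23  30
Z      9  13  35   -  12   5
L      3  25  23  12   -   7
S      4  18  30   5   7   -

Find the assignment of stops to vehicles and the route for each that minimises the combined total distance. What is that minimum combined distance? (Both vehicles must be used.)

Minimum combined distance: 78 blocks.

Check every non-empty split of the stops between the two vehicles; for each half take its own optimal tour:
  {J} + {A, Z, L, S}: 44 + 70 = 114
  {A} + {J, Z, L, S}: 52 + 50 = 102
  {J, A} + {Z, L, S}: 72 + 24 = 96
  {Z} + {J, A, L, S}: 18 + 72 = 90
  {J, Z} + {A, L, S}: 44 + 60 = 104
  {A, Z} + {J, L, S}: 70 + 50 = 120
  … (15 splits in total)
  {L} + {J, A, Z, S}: 6 + 72 = 78  ← best
Best: vehicle 1 W → L → W = 6; vehicle 2 W → A → J → Z → S → W = 72; combined 78.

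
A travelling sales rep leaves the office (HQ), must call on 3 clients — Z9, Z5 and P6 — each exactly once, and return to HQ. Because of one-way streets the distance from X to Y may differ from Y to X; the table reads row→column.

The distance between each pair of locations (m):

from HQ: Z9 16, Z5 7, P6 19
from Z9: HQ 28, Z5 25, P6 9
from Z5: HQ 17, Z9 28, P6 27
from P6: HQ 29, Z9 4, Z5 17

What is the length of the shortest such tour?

HQ-Z9-Z5-P6-HQ: 16+25+27+29 = 97
HQ-Z9-P6-Z5-HQ: 16+9+17+17 = 59
HQ-Z5-Z9-P6-HQ: 7+28+9+29 = 73
HQ-Z5-P6-Z9-HQ: 7+27+4+28 = 66
HQ-P6-Z9-Z5-HQ: 19+4+25+17 = 65
HQ-P6-Z5-Z9-HQ: 19+17+28+28 = 92
The minimum is 59.
One optimal route: HQ → Z9 → P6 → Z5 → HQ.

Shortest round trip = 59 m.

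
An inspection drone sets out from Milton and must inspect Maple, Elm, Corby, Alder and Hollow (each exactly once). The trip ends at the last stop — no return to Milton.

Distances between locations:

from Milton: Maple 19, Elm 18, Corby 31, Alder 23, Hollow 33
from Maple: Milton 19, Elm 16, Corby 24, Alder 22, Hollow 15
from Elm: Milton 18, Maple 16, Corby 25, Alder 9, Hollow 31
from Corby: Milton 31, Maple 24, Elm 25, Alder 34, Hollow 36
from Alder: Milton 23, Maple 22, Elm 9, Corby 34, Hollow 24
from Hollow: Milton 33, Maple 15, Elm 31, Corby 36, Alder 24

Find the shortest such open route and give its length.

90 — the minimum one-way total.

There are 5! = 120 possible orderings.
Milton - Maple - Elm - Corby - Alder - Hollow: 19+16+25+34+24 = 118
Milton - Maple - Elm - Corby - Hollow - Alder: 19+16+25+36+24 = 120
Milton - Maple - Elm - Alder - Corby - Hollow: 19+16+9+34+36 = 114
Milton - Maple - Elm - Alder - Hollow - Corby: 19+16+9+24+36 = 104
Milton - Maple - Elm - Hollow - Corby - Alder: 19+16+31+36+34 = 136
Milton - Maple - Elm - Hollow - Alder - Corby: 19+16+31+24+34 = 124
Milton - Maple - Corby - Elm - Alder - Hollow: 19+24+25+9+24 = 101
Milton - Maple - Corby - Elm - Hollow - Alder: 19+24+25+31+24 = 123
Milton - Maple - Corby - Alder - Elm - Hollow: 19+24+34+9+31 = 117
Milton - Maple - Corby - Alder - Hollow - Elm: 19+24+34+24+31 = 132
Milton - Maple - Corby - Hollow - Elm - Alder: 19+24+36+31+9 = 119
Milton - Maple - Corby - Hollow - Alder - Elm: 19+24+36+24+9 = 112
Milton - Maple - Alder - Elm - Corby - Hollow: 19+22+9+25+36 = 111
Milton - Maple - Alder - Elm - Hollow - Corby: 19+22+9+31+36 = 117
… (106 more)
Milton - Elm - Alder - Hollow - Maple - Corby: 18+9+24+15+24 = 90  ← best
The minimum is 90.
One shortest path: Milton → Elm → Alder → Hollow → Maple → Corby.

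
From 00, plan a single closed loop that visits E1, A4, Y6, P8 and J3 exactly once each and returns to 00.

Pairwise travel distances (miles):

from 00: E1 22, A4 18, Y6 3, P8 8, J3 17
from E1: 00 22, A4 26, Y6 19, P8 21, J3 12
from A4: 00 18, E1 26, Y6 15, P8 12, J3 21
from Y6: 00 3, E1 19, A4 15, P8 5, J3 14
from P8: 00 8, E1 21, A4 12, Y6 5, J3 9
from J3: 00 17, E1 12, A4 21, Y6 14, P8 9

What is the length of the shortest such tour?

Minimum total distance: 73 miles.

There are 60 distinct closed tours to check (reversals are equivalent).
00 - E1 - A4 - Y6 - P8 - J3 - 00: 22+26+15+5+9+17 = 94
00 - E1 - A4 - Y6 - J3 - P8 - 00: 22+26+15+14+9+8 = 94
00 - E1 - A4 - P8 - Y6 - J3 - 00: 22+26+12+5+14+17 = 96
00 - E1 - A4 - P8 - J3 - Y6 - 00: 22+26+12+9+14+3 = 86
00 - E1 - A4 - J3 - Y6 - P8 - 00: 22+26+21+14+5+8 = 96
00 - E1 - A4 - J3 - P8 - Y6 - 00: 22+26+21+9+5+3 = 86
00 - E1 - Y6 - A4 - P8 - J3 - 00: 22+19+15+12+9+17 = 94
00 - E1 - Y6 - A4 - J3 - P8 - 00: 22+19+15+21+9+8 = 94
00 - E1 - Y6 - P8 - A4 - J3 - 00: 22+19+5+12+21+17 = 96
00 - E1 - Y6 - P8 - J3 - A4 - 00: 22+19+5+9+21+18 = 94
00 - E1 - Y6 - J3 - A4 - P8 - 00: 22+19+14+21+12+8 = 96
00 - E1 - Y6 - J3 - P8 - A4 - 00: 22+19+14+9+12+18 = 94
00 - E1 - P8 - A4 - Y6 - J3 - 00: 22+21+12+15+14+17 = 101
00 - E1 - P8 - A4 - J3 - Y6 - 00: 22+21+12+21+14+3 = 93
… (46 more)
00 - E1 - J3 - P8 - A4 - Y6 - 00: 22+12+9+12+15+3 = 73  ← best
The minimum is 73.
One optimal route: 00 → E1 → J3 → P8 → A4 → Y6 → 00 (or its reverse).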